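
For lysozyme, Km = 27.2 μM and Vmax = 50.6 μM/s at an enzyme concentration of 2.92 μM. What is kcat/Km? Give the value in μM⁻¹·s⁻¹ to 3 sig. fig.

kcat = Vmax/[E]total = 50.6/2.92 = 17.3 s⁻¹.
kcat/Km = 17.3/27.2 = 0.637 μM⁻¹·s⁻¹.

0.637 μM⁻¹·s⁻¹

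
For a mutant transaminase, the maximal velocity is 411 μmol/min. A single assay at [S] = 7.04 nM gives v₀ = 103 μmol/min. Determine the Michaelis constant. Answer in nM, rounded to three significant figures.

21.1 nM

From v = Vmax[S]/(Km+[S]), Km = [S](Vmax − v)/v.
Km = 7.04 × (411 − 103) / 103 = 2168/103 = 21.1 nM.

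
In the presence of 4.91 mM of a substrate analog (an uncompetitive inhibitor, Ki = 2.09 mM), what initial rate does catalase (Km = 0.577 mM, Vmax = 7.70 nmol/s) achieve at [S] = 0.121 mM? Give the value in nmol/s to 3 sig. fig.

With α = 1 + [I]/Ki = 1 + 4.91/2.09 = 3.349, the uncompetitive rate law is v = (Vmax/α)·[S] / (Km/α + [S]).
v = (7.70/3.349)×0.121 / (0.577/3.349 + 0.121) = 0.2782/0.2933 = 0.949 nmol/s.

0.949 nmol/s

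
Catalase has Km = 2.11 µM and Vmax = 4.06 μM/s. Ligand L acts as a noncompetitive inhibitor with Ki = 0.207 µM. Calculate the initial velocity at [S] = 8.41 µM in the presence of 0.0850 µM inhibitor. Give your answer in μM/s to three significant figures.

With α = 1 + [I]/Ki = 1 + 0.0850/0.207 = 1.411, the noncompetitive rate law is v = (Vmax/α)·[S] / (Km + [S]).
v = (4.06/1.411)×8.41 / (2.11 + 8.41) = 24.21/10.52 = 2.30 μM/s.

2.30 μM/s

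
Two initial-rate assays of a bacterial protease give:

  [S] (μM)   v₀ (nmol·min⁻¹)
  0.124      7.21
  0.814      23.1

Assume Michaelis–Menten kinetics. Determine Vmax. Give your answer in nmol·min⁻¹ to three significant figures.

In reciprocal form, 1/v = (Km/Vmax)·(1/[S]) + 1/Vmax. The two points give (1/[S], 1/v) = (8.065, 0.1387) and (1.229, 0.04329).
Slope = (0.1387 − 0.04329)/(8.065 − 1.229) = 0.01396; intercept = 0.1387 − 0.01396×8.065 = 0.02614.
Vmax = 1/intercept = 38.2 nmol·min⁻¹; Km = slope × Vmax = 0.01396 × 38.2 = 0.534 μM.

38.2 nmol·min⁻¹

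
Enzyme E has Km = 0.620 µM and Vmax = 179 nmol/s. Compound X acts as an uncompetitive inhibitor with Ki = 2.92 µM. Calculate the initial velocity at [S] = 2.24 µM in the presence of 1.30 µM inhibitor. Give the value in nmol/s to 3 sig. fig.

With α = 1 + [I]/Ki = 1 + 1.30/2.92 = 1.445, the uncompetitive rate law is v = (Vmax/α)·[S] / (Km/α + [S]).
v = (179/1.445)×2.24 / (0.620/1.445 + 2.24) = 277.4/2.669 = 104 nmol/s.

104 nmol/s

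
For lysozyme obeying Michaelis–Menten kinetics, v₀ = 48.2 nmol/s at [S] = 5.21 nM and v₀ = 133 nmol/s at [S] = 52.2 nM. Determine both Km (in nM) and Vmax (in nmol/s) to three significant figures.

In reciprocal form, 1/v = (Km/Vmax)·(1/[S]) + 1/Vmax. The two points give (1/[S], 1/v) = (0.1919, 0.02075) and (0.01916, 0.007519).
Slope = (0.02075 − 0.007519)/(0.1919 − 0.01916) = 0.07656; intercept = 0.02075 − 0.07656×0.1919 = 0.006052.
Vmax = 1/intercept = 165 nmol/s; Km = slope × Vmax = 0.07656 × 165 = 12.7 nM.

Km = 12.7 nM; Vmax = 165 nmol/s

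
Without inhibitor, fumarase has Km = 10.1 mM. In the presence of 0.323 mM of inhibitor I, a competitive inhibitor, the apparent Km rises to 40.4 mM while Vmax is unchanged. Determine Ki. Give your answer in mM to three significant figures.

0.108 mM

Competitive: Km,app = α·Km with α = 1 + [I]/Ki.
α = Km,app/Km = 40.4/10.1 = 4.000.
Since α = 1 + [I]/Ki, [I]/Ki = 4.000 − 1 = 3.000 and Ki = 0.323/3.000 = 0.108 mM.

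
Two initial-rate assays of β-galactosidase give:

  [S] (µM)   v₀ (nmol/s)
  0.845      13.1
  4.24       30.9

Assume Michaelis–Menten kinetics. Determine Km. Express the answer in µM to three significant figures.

In reciprocal form, 1/v = (Km/Vmax)·(1/[S]) + 1/Vmax. The two points give (1/[S], 1/v) = (1.183, 0.07634) and (0.2358, 0.03236).
Slope = (0.07634 − 0.03236)/(1.183 − 0.2358) = 0.04641; intercept = 0.07634 − 0.04641×1.183 = 0.02142.
Vmax = 1/intercept = 46.7 nmol/s; Km = slope × Vmax = 0.04641 × 46.7 = 2.17 µM.

2.17 µM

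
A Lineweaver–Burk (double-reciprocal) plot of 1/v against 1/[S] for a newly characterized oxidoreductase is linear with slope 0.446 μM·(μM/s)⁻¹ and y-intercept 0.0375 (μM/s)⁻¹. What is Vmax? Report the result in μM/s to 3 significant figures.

26.7 μM/s

The y-intercept of a Lineweaver–Burk plot equals 1/Vmax, so Vmax = 1/0.0375 = 26.7 μM/s.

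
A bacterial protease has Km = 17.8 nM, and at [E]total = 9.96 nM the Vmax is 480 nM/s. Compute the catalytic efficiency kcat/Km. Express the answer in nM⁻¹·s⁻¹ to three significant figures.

2.71 nM⁻¹·s⁻¹

kcat = Vmax/[E]total = 480/9.96 = 48.2 s⁻¹.
kcat/Km = 48.2/17.8 = 2.71 nM⁻¹·s⁻¹.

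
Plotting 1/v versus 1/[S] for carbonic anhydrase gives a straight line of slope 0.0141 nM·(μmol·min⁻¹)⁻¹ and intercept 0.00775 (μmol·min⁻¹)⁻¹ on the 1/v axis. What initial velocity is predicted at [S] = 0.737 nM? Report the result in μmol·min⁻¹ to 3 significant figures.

37.2 μmol·min⁻¹

The y-intercept is 1/Vmax, so Vmax = 1/0.00775 = 129 μmol·min⁻¹.
The slope is Km/Vmax, so Km = 0.0141 × 129 = 1.82 nM.
Then v = 129 × 0.737/(1.82 + 0.737) = 37.2 μmol·min⁻¹.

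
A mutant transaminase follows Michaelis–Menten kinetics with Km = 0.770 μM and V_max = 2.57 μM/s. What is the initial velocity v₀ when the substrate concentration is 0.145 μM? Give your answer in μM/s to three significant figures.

0.407 μM/s

[S]/(Km+[S]) = 0.145/0.9150 = 0.1585, the fractional saturation.
v = 0.1585 × Vmax = 0.1585 × 2.57 = 0.407 μM/s.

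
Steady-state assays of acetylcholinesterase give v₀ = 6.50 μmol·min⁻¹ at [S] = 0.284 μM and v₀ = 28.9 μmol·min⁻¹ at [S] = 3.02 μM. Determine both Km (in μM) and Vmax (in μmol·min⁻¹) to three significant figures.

Km = 1.68 μM; Vmax = 45.0 μmol·min⁻¹

From v = Vmax[S]/(Km+[S]), each point gives Vmax = v(Km+[S])/[S].
Equating: 6.50(Km+0.284)/0.284 = 28.9(Km+3.02)/3.02.
22.89·Km + 6.50 = 9.570·Km + 28.9, so (22.89 − 9.570)·Km = 28.9 − 6.50.
Km = 22.40/13.32 = 1.68 μM; then Vmax = 6.50(1.68+0.284)/0.284 = 45.0 μmol·min⁻¹.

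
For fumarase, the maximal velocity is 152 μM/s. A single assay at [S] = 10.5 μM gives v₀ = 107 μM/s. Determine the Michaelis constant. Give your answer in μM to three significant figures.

4.42 μM

From v = Vmax[S]/(Km+[S]), Km = [S](Vmax − v)/v.
Km = 10.5 × (152 − 107) / 107 = 472.5/107 = 4.42 μM.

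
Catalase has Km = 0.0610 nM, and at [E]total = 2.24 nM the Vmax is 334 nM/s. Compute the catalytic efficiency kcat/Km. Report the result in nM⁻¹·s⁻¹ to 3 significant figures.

2440 nM⁻¹·s⁻¹

kcat = Vmax/[E]total = 334/2.24 = 149 s⁻¹.
kcat/Km = 149/0.0610 = 2440 nM⁻¹·s⁻¹.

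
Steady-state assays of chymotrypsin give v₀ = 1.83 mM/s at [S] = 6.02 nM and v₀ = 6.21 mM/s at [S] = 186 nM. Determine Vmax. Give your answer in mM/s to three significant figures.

From v = Vmax[S]/(Km+[S]), each point gives Vmax = v(Km+[S])/[S].
Equating: 1.83(Km+6.02)/6.02 = 6.21(Km+186)/186.
0.3040·Km + 1.83 = 0.03339·Km + 6.21, so (0.3040 − 0.03339)·Km = 6.21 − 1.83.
Km = 4.380/0.2706 = 16.2 nM; then Vmax = 1.83(16.2+6.02)/6.02 = 6.75 mM/s.

6.75 mM/s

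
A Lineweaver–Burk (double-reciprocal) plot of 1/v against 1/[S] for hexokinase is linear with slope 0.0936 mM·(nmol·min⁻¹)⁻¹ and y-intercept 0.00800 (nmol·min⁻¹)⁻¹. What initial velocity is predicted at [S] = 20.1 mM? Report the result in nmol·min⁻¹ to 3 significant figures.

The y-intercept is 1/Vmax, so Vmax = 1/0.00800 = 125 nmol·min⁻¹.
The slope is Km/Vmax, so Km = 0.0936 × 125 = 11.7 mM.
Then v = 125 × 20.1/(11.7 + 20.1) = 79.0 nmol·min⁻¹.

79.0 nmol·min⁻¹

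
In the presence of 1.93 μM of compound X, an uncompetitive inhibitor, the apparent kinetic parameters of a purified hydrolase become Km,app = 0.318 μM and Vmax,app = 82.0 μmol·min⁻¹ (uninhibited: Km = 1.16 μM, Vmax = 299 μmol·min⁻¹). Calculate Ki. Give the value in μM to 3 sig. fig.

0.729 μM

Uncompetitive: Vmax,app = Vmax/α (and Km,app = Km/α) with α = 1 + [I]/Ki.
α = Vmax/Vmax,app = 299/82.0 = 3.646.
Ki = [I]/(α − 1) = 1.93/2.646 = 0.729 μM.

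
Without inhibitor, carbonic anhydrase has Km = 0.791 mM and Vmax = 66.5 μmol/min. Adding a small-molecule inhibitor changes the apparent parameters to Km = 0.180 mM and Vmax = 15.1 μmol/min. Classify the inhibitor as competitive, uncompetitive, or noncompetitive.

uncompetitive

Both Km and Vmax decrease by the same factor (~4.39-fold) — characteristic of uncompetitive inhibition.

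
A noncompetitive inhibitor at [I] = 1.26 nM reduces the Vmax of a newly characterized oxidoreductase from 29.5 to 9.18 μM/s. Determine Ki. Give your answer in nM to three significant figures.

Noncompetitive: Vmax,app = Vmax/α with α = 1 + [I]/Ki.
α = Vmax/Vmax,app = 29.5/9.18 = 3.214.
Since α = 1 + [I]/Ki, [I]/Ki = 3.214 − 1 = 2.214 and Ki = 1.26/2.214 = 0.569 nM.

0.569 nM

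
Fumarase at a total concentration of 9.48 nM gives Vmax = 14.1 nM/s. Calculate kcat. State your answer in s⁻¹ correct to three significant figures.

kcat = Vmax/[E]total = 14.1 nM/s / 9.48 nM = 1.49 s⁻¹.

1.49 s⁻¹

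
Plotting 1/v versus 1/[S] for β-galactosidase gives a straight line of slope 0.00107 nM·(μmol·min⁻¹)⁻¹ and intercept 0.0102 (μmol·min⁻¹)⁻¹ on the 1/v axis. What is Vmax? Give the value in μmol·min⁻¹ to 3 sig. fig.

98.0 μmol·min⁻¹

The y-intercept of a Lineweaver–Burk plot equals 1/Vmax, so Vmax = 1/0.0102 = 98.0 μmol·min⁻¹.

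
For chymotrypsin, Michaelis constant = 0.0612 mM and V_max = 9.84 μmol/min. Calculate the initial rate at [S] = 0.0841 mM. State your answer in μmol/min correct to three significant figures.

5.70 μmol/min

v = Vmax·[S]/(Km + [S]) = 9.84 × 0.0841 / (0.0612 + 0.0841)
  = 0.8275 / 0.1453 = 5.70 μmol/min.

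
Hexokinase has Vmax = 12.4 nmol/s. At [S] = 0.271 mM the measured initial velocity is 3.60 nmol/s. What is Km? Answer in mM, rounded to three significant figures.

0.662 mM

From v = Vmax[S]/(Km+[S]), Km = [S](Vmax − v)/v.
Km = 0.271 × (12.4 − 3.60) / 3.60 = 2.385/3.60 = 0.662 mM.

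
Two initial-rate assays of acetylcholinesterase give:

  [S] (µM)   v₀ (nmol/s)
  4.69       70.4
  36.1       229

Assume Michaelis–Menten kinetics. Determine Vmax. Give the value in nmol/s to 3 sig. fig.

345 nmol/s

In reciprocal form, 1/v = (Km/Vmax)·(1/[S]) + 1/Vmax. The two points give (1/[S], 1/v) = (0.2132, 0.01420) and (0.02770, 0.004367).
Slope = (0.01420 − 0.004367)/(0.2132 − 0.02770) = 0.05303; intercept = 0.01420 − 0.05303×0.2132 = 0.002898.
Vmax = 1/intercept = 345 nmol/s; Km = slope × Vmax = 0.05303 × 345 = 18.3 µM.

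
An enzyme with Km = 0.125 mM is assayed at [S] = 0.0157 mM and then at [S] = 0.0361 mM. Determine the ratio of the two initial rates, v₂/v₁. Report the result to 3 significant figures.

The fractional saturations are [S]/(Km+[S]) = 0.0157/0.1407 = 0.1116 and 0.0361/0.1611 = 0.2241.
v₂/v₁ is just their ratio: 0.2241/0.1116 = 2.01.

2.01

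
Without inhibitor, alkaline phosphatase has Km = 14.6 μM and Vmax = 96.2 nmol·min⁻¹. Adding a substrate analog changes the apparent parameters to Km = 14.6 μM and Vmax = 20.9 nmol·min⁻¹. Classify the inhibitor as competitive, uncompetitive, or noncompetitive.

Vmax decreases (96.2 → 20.9 nmol·min⁻¹) while Km is unchanged — pure noncompetitive inhibition.

noncompetitive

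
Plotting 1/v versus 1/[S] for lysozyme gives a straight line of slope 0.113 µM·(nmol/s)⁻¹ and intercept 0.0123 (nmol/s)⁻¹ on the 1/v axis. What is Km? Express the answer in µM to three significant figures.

y-intercept = 1/Vmax ⇒ Vmax = 81.3 nmol/s; slope = Km/Vmax ⇒ Km = slope × Vmax.
Km = 0.113 × 81.3 = 9.19 µM.

9.19 µM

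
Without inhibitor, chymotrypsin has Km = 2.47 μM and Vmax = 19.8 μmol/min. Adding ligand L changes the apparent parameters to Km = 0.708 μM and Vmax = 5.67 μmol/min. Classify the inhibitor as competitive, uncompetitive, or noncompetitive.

uncompetitive

Both Km and Vmax decrease by the same factor (~3.49-fold) — characteristic of uncompetitive inhibition.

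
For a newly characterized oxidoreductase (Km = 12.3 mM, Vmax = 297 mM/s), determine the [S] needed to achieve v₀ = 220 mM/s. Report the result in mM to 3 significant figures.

35.1 mM

Rearranging v = Vmax[S]/(Km+[S]) gives [S] = Km·v/(Vmax − v).
[S] = 12.3 × 220 / (297 − 220) = 2706/77.00 = 35.1 mM.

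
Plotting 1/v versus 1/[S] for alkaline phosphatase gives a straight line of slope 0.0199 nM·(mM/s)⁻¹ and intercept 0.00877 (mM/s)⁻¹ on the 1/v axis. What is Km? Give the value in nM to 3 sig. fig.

2.27 nM

y-intercept = 1/Vmax ⇒ Vmax = 114 mM/s; slope = Km/Vmax ⇒ Km = slope × Vmax.
Km = 0.0199 × 114 = 2.27 nM.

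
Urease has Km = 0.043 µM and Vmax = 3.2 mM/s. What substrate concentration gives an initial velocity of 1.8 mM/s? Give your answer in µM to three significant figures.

0.0553 µM

Rearranging v = Vmax[S]/(Km+[S]) gives [S] = Km·v/(Vmax − v).
[S] = 0.043 × 1.8 / (3.2 − 1.8) = 0.07740/1.400 = 0.0553 µM.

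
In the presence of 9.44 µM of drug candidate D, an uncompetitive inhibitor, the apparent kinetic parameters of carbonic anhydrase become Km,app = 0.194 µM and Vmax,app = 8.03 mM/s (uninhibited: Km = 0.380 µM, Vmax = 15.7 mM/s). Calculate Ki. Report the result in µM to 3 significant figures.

9.88 µM

Uncompetitive: Vmax,app = Vmax/α (and Km,app = Km/α) with α = 1 + [I]/Ki.
α = Vmax/Vmax,app = 15.7/8.03 = 1.955.
Since α = 1 + [I]/Ki, [I]/Ki = 1.955 − 1 = 0.9552 and Ki = 9.44/0.9552 = 9.88 µM.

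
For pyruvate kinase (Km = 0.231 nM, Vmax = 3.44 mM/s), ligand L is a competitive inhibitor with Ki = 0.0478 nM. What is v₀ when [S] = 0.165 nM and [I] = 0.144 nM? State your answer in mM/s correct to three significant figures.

α = 1 + [I]/Ki = 1 + 0.144/0.0478 = 4.013.
For a competitive inhibitor, Vmax is unchanged and the apparent Km becomes α·Km: Km,app = 0.927 nM, Vmax,app = 3.44 mM/s.
v = Vmax,app·[S]/(Km,app + [S]) = 3.44 × 0.165/(0.927 + 0.165) = 0.520 mM/s.

0.520 mM/s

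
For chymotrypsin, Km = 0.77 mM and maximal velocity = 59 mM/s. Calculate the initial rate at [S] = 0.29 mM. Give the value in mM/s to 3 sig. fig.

v = Vmax·[S]/(Km + [S]) = 59 × 0.29 / (0.77 + 0.29)
  = 17.11 / 1.060 = 16.1 mM/s.

16.1 mM/s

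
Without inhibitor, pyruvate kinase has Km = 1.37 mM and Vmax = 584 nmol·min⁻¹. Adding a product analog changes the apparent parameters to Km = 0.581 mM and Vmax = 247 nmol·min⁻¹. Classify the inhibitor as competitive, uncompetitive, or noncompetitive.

Both Km and Vmax decrease by the same factor (~2.36-fold) — characteristic of uncompetitive inhibition.

uncompetitive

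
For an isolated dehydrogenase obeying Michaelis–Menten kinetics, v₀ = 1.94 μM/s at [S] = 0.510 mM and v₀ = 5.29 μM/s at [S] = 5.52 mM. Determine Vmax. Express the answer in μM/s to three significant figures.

6.42 μM/s

In reciprocal form, 1/v = (Km/Vmax)·(1/[S]) + 1/Vmax. The two points give (1/[S], 1/v) = (1.961, 0.5155) and (0.1812, 0.1890).
Slope = (0.5155 − 0.1890)/(1.961 − 0.1812) = 0.1834; intercept = 0.5155 − 0.1834×1.961 = 0.1558.
Vmax = 1/intercept = 6.42 μM/s; Km = slope × Vmax = 0.1834 × 6.42 = 1.18 mM.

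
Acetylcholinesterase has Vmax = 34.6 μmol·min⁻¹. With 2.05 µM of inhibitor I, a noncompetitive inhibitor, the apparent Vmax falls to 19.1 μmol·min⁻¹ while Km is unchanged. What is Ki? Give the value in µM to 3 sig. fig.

2.53 µM

Noncompetitive: Vmax,app = Vmax/α with α = 1 + [I]/Ki.
α = Vmax/Vmax,app = 34.6/19.1 = 1.812.
Since α = 1 + [I]/Ki, [I]/Ki = 1.812 − 1 = 0.8115 and Ki = 2.05/0.8115 = 2.53 µM.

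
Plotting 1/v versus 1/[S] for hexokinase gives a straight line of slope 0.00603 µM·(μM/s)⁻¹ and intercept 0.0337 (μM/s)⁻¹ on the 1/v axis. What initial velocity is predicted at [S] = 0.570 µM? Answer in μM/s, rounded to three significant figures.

The y-intercept is 1/Vmax, so Vmax = 1/0.0337 = 29.7 μM/s.
The slope is Km/Vmax, so Km = 0.00603 × 29.7 = 0.179 µM.
Then v = 29.7 × 0.570/(0.179 + 0.570) = 22.6 μM/s.

22.6 μM/s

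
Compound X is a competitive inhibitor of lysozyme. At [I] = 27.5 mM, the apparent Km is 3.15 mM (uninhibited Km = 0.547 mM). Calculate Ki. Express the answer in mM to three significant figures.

Competitive: Km,app = α·Km with α = 1 + [I]/Ki.
α = Km,app/Km = 3.15/0.547 = 5.759.
Ki = [I]/(α − 1) = 27.5/4.759 = 5.78 mM.

5.78 mM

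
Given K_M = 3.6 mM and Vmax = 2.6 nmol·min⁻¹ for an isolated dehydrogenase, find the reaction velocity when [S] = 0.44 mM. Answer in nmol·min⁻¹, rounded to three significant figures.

v = Vmax·[S]/(Km + [S]) = 2.6 × 0.44 / (3.6 + 0.44)
  = 1.144 / 4.040 = 0.283 nmol·min⁻¹.

0.283 nmol·min⁻¹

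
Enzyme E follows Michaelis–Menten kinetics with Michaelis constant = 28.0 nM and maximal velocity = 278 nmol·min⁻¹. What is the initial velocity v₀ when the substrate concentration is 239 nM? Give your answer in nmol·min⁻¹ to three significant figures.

[S]/(Km+[S]) = 239/267.0 = 0.8951, the fractional saturation.
v = 0.8951 × Vmax = 0.8951 × 278 = 249 nmol·min⁻¹.

249 nmol·min⁻¹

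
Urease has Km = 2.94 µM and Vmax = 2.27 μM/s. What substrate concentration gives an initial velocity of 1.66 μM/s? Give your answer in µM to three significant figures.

8.00 µM

The required fractional saturation is v/Vmax = 1.66/2.27 = 0.7313.
Then [S]/(Km+[S]) = 0.7313 ⇒ [S] = 2.94 × 0.7313/(1 − 0.7313) = 8.00 µM.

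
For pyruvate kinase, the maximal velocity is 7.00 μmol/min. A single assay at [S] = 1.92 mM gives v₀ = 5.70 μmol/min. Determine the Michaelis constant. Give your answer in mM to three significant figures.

0.438 mM

From v = Vmax[S]/(Km+[S]), Km = [S](Vmax − v)/v.
Km = 1.92 × (7.00 − 5.70) / 5.70 = 2.496/5.70 = 0.438 mM.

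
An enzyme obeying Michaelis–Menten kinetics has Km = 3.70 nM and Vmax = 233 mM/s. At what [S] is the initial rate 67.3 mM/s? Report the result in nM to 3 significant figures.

The required fractional saturation is v/Vmax = 67.3/233 = 0.2888.
Then [S]/(Km+[S]) = 0.2888 ⇒ [S] = 3.70 × 0.2888/(1 − 0.2888) = 1.50 nM.

1.50 nM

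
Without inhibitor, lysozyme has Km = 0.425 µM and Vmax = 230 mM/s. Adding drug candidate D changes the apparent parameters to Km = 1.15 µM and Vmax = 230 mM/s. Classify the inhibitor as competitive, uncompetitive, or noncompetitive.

Km increases (0.425 → 1.15 µM) while Vmax is unchanged — the hallmark of competitive inhibition.

competitive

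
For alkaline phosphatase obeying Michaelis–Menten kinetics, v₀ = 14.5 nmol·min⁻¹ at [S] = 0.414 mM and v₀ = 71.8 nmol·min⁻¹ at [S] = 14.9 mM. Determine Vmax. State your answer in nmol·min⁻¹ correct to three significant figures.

From v = Vmax[S]/(Km+[S]), each point gives Vmax = v(Km+[S])/[S].
Equating: 14.5(Km+0.414)/0.414 = 71.8(Km+14.9)/14.9.
35.02·Km + 14.5 = 4.819·Km + 71.8, so (35.02 − 4.819)·Km = 71.8 − 14.5.
Km = 57.30/30.21 = 1.90 mM; then Vmax = 14.5(1.90+0.414)/0.414 = 80.9 nmol·min⁻¹.

80.9 nmol·min⁻¹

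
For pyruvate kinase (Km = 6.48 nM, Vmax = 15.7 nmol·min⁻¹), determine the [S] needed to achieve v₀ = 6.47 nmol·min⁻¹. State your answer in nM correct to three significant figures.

The required fractional saturation is v/Vmax = 6.47/15.7 = 0.4121.
Then [S]/(Km+[S]) = 0.4121 ⇒ [S] = 6.48 × 0.4121/(1 − 0.4121) = 4.54 nM.

4.54 nM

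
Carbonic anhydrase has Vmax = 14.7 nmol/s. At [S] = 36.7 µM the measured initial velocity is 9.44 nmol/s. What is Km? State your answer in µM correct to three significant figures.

v/Vmax = 9.44/14.7 = 0.6422 = [S]/(Km+[S]).
So Km + [S] = [S]/0.6422 = 57.15 µM, giving Km = 57.15 − 36.7 = 20.4 µM.

20.4 µM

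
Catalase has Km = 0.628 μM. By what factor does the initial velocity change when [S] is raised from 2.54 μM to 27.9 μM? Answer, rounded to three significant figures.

1.22

Since Vmax cancels, v₂/v₁ = [S]₂(Km+[S]₁) / [S]₁(Km+[S]₂).
= 27.9×(0.628+2.54) / (2.54×(0.628+27.9)) = 88.39/72.46 = 1.22.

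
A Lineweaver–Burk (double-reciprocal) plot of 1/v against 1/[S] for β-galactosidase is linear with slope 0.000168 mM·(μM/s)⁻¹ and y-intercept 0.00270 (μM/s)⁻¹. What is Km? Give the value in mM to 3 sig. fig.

0.0622 mM

y-intercept = 1/Vmax ⇒ Vmax = 370 μM/s; slope = Km/Vmax ⇒ Km = slope × Vmax.
Km = 0.000168 × 370 = 0.0622 mM.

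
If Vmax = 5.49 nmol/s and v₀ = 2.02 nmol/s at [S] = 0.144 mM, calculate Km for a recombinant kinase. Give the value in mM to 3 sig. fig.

0.247 mM

v/Vmax = 2.02/5.49 = 0.3679 = [S]/(Km+[S]).
So Km + [S] = [S]/0.3679 = 0.3914 mM, giving Km = 0.3914 − 0.144 = 0.247 mM.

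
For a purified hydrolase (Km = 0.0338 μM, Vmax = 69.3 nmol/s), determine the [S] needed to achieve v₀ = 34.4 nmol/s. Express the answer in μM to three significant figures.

The required fractional saturation is v/Vmax = 34.4/69.3 = 0.4964.
Then [S]/(Km+[S]) = 0.4964 ⇒ [S] = 0.0338 × 0.4964/(1 − 0.4964) = 0.0333 μM.

0.0333 μM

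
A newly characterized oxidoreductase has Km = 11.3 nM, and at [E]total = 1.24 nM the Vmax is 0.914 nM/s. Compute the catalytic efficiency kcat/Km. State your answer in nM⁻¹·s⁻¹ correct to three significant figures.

0.0652 nM⁻¹·s⁻¹

kcat = Vmax/[E]total = 0.914/1.24 = 0.737 s⁻¹.
kcat/Km = 0.737/11.3 = 0.0652 nM⁻¹·s⁻¹.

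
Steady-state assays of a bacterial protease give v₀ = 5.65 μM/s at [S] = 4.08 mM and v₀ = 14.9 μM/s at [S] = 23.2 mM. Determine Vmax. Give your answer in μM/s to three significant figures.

From v = Vmax[S]/(Km+[S]), each point gives Vmax = v(Km+[S])/[S].
Equating: 5.65(Km+4.08)/4.08 = 14.9(Km+23.2)/23.2.
1.385·Km + 5.65 = 0.6422·Km + 14.9, so (1.385 − 0.6422)·Km = 14.9 − 5.65.
Km = 9.250/0.7426 = 12.5 mM; then Vmax = 5.65(12.5+4.08)/4.08 = 22.9 μM/s.

22.9 μM/s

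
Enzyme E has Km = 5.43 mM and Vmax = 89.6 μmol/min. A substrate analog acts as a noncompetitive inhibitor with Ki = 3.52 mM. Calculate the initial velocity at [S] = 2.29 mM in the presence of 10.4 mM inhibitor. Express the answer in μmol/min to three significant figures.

6.72 μmol/min

α = 1 + [I]/Ki = 1 + 10.4/3.52 = 3.955.
For a noncompetitive inhibitor, Vmax is reduced to Vmax/α while Km is unchanged: Km,app = 5.43 mM, Vmax,app = 22.7 μmol/min.
v = Vmax,app·[S]/(Km,app + [S]) = 22.7 × 2.29/(5.43 + 2.29) = 6.72 μmol/min.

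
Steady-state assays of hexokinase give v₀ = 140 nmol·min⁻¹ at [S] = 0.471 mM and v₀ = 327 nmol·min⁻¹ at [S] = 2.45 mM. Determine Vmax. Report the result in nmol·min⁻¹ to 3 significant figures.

In reciprocal form, 1/v = (Km/Vmax)·(1/[S]) + 1/Vmax. The two points give (1/[S], 1/v) = (2.123, 0.007143) and (0.4082, 0.003058).
Slope = (0.007143 − 0.003058)/(2.123 − 0.4082) = 0.002382; intercept = 0.007143 − 0.002382×2.123 = 0.002086.
Vmax = 1/intercept = 479 nmol·min⁻¹; Km = slope × Vmax = 0.002382 × 479 = 1.14 mM.

479 nmol·min⁻¹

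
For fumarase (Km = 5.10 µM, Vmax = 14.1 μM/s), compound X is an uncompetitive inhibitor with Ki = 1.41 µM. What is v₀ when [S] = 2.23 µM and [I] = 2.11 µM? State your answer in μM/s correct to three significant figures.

α = 1 + [I]/Ki = 1 + 2.11/1.41 = 2.496.
For an uncompetitive inhibitor, both parameters are divided by α, giving Vmax/α and Km/α: Km,app = 2.04 µM, Vmax,app = 5.65 μM/s.
v = Vmax,app·[S]/(Km,app + [S]) = 5.65 × 2.23/(2.04 + 2.23) = 2.95 μM/s.

2.95 μM/s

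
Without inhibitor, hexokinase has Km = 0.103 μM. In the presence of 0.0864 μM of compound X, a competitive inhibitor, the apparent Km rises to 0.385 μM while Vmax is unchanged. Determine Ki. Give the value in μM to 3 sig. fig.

Competitive: Km,app = α·Km with α = 1 + [I]/Ki.
α = Km,app/Km = 0.385/0.103 = 3.738.
Ki = [I]/(α − 1) = 0.0864/2.738 = 0.0316 μM.

0.0316 μM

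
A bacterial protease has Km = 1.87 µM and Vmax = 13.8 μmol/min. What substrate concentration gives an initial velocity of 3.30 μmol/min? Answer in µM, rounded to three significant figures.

The required fractional saturation is v/Vmax = 3.30/13.8 = 0.2391.
Then [S]/(Km+[S]) = 0.2391 ⇒ [S] = 1.87 × 0.2391/(1 − 0.2391) = 0.588 µM.

0.588 µM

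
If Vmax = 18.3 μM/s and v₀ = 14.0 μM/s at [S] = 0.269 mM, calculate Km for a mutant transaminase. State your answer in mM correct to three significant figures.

0.0826 mM

v/Vmax = 14.0/18.3 = 0.7650 = [S]/(Km+[S]).
So Km + [S] = [S]/0.7650 = 0.3516 mM, giving Km = 0.3516 − 0.269 = 0.0826 mM.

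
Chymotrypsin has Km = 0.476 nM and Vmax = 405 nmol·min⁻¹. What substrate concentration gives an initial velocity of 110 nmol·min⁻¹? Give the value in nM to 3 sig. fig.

0.177 nM

The required fractional saturation is v/Vmax = 110/405 = 0.2716.
Then [S]/(Km+[S]) = 0.2716 ⇒ [S] = 0.476 × 0.2716/(1 − 0.2716) = 0.177 nM.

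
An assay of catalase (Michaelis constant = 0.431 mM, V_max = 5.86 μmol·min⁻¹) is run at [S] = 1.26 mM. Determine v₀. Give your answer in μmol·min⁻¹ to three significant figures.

v = Vmax·[S]/(Km + [S]) = 5.86 × 1.26 / (0.431 + 1.26)
  = 7.384 / 1.691 = 4.37 μmol·min⁻¹.

4.37 μmol·min⁻¹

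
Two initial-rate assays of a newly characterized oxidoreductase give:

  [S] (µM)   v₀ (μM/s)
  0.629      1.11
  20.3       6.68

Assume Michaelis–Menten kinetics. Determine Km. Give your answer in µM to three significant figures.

From v = Vmax[S]/(Km+[S]), each point gives Vmax = v(Km+[S])/[S].
Equating: 1.11(Km+0.629)/0.629 = 6.68(Km+20.3)/20.3.
1.765·Km + 1.11 = 0.3291·Km + 6.68, so (1.765 − 0.3291)·Km = 6.68 − 1.11.
Km = 5.570/1.436 = 3.88 µM; then Vmax = 1.11(3.88+0.629)/0.629 = 7.96 μM/s.

3.88 µM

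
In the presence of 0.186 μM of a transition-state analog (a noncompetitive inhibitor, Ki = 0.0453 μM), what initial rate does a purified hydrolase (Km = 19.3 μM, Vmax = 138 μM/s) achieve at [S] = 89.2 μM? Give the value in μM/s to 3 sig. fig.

22.2 μM/s

With α = 1 + [I]/Ki = 1 + 0.186/0.0453 = 5.106, the noncompetitive rate law is v = (Vmax/α)·[S] / (Km + [S]).
v = (138/5.106)×89.2 / (19.3 + 89.2) = 2411/108.5 = 22.2 μM/s.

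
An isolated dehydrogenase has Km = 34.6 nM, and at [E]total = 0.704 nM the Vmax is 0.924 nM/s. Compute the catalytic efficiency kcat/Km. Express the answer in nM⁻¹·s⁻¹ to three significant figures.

0.0379 nM⁻¹·s⁻¹

kcat = Vmax/[E]total = 0.924/0.704 = 1.31 s⁻¹.
kcat/Km = 1.31/34.6 = 0.0379 nM⁻¹·s⁻¹.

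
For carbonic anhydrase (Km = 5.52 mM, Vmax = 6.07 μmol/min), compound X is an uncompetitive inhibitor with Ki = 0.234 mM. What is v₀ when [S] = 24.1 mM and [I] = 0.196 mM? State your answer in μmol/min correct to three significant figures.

2.94 μmol/min

α = 1 + [I]/Ki = 1 + 0.196/0.234 = 1.838.
For an uncompetitive inhibitor, both parameters are divided by α, giving Vmax/α and Km/α: Km,app = 3.00 mM, Vmax,app = 3.30 μmol/min.
v = Vmax,app·[S]/(Km,app + [S]) = 3.30 × 24.1/(3.00 + 24.1) = 2.94 μmol/min.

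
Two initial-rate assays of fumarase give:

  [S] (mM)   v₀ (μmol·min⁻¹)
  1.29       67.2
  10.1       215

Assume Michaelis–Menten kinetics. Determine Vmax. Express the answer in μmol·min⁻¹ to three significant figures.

317 μmol·min⁻¹

From v = Vmax[S]/(Km+[S]), each point gives Vmax = v(Km+[S])/[S].
Equating: 67.2(Km+1.29)/1.29 = 215(Km+10.1)/10.1.
52.09·Km + 67.2 = 21.29·Km + 215, so (52.09 − 21.29)·Km = 215 − 67.2.
Km = 147.8/30.81 = 4.80 mM; then Vmax = 67.2(4.80+1.29)/1.29 = 317 μmol·min⁻¹.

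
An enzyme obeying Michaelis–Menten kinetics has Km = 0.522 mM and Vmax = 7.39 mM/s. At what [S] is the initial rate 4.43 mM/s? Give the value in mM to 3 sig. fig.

0.781 mM

Rearranging v = Vmax[S]/(Km+[S]) gives [S] = Km·v/(Vmax − v).
[S] = 0.522 × 4.43 / (7.39 − 4.43) = 2.312/2.960 = 0.781 mM.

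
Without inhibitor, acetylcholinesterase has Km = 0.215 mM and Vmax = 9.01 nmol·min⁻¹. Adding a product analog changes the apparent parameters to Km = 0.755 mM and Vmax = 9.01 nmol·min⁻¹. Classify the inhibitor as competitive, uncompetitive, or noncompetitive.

Km increases (0.215 → 0.755 mM) while Vmax is unchanged — the hallmark of competitive inhibition.

competitive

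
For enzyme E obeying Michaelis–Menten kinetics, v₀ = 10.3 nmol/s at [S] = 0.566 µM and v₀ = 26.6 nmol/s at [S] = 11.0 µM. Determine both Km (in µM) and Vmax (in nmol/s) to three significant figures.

In reciprocal form, 1/v = (Km/Vmax)·(1/[S]) + 1/Vmax. The two points give (1/[S], 1/v) = (1.767, 0.09709) and (0.09091, 0.03759).
Slope = (0.09709 − 0.03759)/(1.767 − 0.09091) = 0.03550; intercept = 0.09709 − 0.03550×1.767 = 0.03437.
Vmax = 1/intercept = 29.1 nmol/s; Km = slope × Vmax = 0.03550 × 29.1 = 1.03 µM.

Km = 1.03 µM; Vmax = 29.1 nmol/s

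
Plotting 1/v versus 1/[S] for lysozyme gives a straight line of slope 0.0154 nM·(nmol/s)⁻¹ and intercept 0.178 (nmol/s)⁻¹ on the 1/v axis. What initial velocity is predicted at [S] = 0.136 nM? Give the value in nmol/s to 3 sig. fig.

The y-intercept is 1/Vmax, so Vmax = 1/0.178 = 5.62 nmol/s.
The slope is Km/Vmax, so Km = 0.0154 × 5.62 = 0.0865 nM.
Then v = 5.62 × 0.136/(0.0865 + 0.136) = 3.43 nmol/s.

3.43 nmol/s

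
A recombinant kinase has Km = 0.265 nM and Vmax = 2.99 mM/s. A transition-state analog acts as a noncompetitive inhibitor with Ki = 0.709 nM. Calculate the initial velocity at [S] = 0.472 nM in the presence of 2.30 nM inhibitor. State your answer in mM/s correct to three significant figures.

0.451 mM/s

α = 1 + [I]/Ki = 1 + 2.30/0.709 = 4.244.
For a noncompetitive inhibitor, Vmax is reduced to Vmax/α while Km is unchanged: Km,app = 0.265 nM, Vmax,app = 0.705 mM/s.
v = Vmax,app·[S]/(Km,app + [S]) = 0.705 × 0.472/(0.265 + 0.472) = 0.451 mM/s.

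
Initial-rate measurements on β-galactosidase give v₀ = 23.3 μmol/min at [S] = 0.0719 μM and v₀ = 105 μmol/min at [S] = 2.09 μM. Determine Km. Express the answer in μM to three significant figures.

0.298 μM

In reciprocal form, 1/v = (Km/Vmax)·(1/[S]) + 1/Vmax. The two points give (1/[S], 1/v) = (13.91, 0.04292) and (0.4785, 0.009524).
Slope = (0.04292 − 0.009524)/(13.91 − 0.4785) = 0.002487; intercept = 0.04292 − 0.002487×13.91 = 0.008334.
Vmax = 1/intercept = 120 μmol/min; Km = slope × Vmax = 0.002487 × 120 = 0.298 μM.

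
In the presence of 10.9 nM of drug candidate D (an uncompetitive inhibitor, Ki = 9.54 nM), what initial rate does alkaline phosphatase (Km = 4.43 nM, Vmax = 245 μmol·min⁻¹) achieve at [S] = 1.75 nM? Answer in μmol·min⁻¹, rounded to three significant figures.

α = 1 + [I]/Ki = 1 + 10.9/9.54 = 2.143.
For an uncompetitive inhibitor, both parameters are divided by α, giving Vmax/α and Km/α: Km,app = 2.07 nM, Vmax,app = 114 μmol·min⁻¹.
v = Vmax,app·[S]/(Km,app + [S]) = 114 × 1.75/(2.07 + 1.75) = 52.4 μmol·min⁻¹.

52.4 μmol·min⁻¹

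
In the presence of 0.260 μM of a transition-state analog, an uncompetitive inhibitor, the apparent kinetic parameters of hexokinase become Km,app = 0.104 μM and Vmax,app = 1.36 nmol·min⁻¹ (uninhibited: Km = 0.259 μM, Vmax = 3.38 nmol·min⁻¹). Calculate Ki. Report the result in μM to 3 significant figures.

Uncompetitive: Vmax,app = Vmax/α (and Km,app = Km/α) with α = 1 + [I]/Ki.
α = Vmax/Vmax,app = 3.38/1.36 = 2.485.
Since α = 1 + [I]/Ki, [I]/Ki = 2.485 − 1 = 1.485 and Ki = 0.260/1.485 = 0.175 μM.

0.175 μM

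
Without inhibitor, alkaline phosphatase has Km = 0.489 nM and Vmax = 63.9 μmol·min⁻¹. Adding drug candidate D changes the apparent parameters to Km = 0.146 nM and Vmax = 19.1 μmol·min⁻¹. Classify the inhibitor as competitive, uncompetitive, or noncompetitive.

uncompetitive

Both Km and Vmax decrease by the same factor (~3.35-fold) — characteristic of uncompetitive inhibition.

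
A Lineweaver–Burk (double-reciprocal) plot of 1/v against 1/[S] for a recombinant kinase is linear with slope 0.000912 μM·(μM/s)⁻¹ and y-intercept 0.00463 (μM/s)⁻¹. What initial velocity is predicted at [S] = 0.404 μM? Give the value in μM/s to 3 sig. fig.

145 μM/s

The y-intercept is 1/Vmax, so Vmax = 1/0.00463 = 216 μM/s.
The slope is Km/Vmax, so Km = 0.000912 × 216 = 0.197 μM.
Then v = 216 × 0.404/(0.197 + 0.404) = 145 μM/s.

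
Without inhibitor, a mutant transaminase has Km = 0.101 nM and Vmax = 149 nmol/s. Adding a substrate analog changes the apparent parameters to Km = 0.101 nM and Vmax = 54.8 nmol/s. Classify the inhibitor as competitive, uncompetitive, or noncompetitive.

noncompetitive

Vmax decreases (149 → 54.8 nmol/s) while Km is unchanged — pure noncompetitive inhibition.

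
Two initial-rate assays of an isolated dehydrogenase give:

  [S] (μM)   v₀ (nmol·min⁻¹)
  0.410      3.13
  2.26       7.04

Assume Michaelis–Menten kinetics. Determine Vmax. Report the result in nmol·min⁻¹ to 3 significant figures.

From v = Vmax[S]/(Km+[S]), each point gives Vmax = v(Km+[S])/[S].
Equating: 3.13(Km+0.410)/0.410 = 7.04(Km+2.26)/2.26.
7.634·Km + 3.13 = 3.115·Km + 7.04, so (7.634 − 3.115)·Km = 7.04 − 3.13.
Km = 3.910/4.519 = 0.865 μM; then Vmax = 3.13(0.865+0.410)/0.410 = 9.74 nmol·min⁻¹.

9.74 nmol·min⁻¹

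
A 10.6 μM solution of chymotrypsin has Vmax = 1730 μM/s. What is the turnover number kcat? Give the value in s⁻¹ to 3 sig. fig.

kcat = Vmax/[E]total = 1730 μM/s / 10.6 μM = 163 s⁻¹.

163 s⁻¹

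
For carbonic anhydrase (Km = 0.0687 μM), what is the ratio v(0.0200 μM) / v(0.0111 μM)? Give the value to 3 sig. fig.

1.62

Since Vmax cancels, v₂/v₁ = [S]₂(Km+[S]₁) / [S]₁(Km+[S]₂).
= 0.0200×(0.0687+0.0111) / (0.0111×(0.0687+0.0200)) = 0.001596/0.0009846 = 1.62.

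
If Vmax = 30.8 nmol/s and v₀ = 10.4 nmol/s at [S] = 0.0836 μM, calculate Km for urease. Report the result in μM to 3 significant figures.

From v = Vmax[S]/(Km+[S]), Km = [S](Vmax − v)/v.
Km = 0.0836 × (30.8 − 10.4) / 10.4 = 1.705/10.4 = 0.164 μM.

0.164 μM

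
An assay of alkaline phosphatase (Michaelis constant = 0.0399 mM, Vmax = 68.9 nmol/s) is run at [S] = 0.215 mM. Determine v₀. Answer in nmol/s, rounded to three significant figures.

58.1 nmol/s

[S]/(Km+[S]) = 0.215/0.2549 = 0.8435, the fractional saturation.
v = 0.8435 × Vmax = 0.8435 × 68.9 = 58.1 nmol/s.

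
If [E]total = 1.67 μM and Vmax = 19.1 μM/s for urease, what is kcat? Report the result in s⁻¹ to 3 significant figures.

kcat = Vmax/[E]total = 19.1 μM/s / 1.67 μM = 11.4 s⁻¹.

11.4 s⁻¹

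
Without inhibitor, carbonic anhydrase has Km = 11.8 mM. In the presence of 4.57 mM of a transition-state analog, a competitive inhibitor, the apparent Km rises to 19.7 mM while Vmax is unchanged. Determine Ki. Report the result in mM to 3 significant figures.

6.83 mM

Competitive: Km,app = α·Km with α = 1 + [I]/Ki.
α = Km,app/Km = 19.7/11.8 = 1.669.
Since α = 1 + [I]/Ki, [I]/Ki = 1.669 − 1 = 0.6695 and Ki = 4.57/0.6695 = 6.83 mM.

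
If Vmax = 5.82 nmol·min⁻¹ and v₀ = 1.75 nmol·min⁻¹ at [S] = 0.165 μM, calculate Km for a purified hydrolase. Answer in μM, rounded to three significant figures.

0.384 μM

v/Vmax = 1.75/5.82 = 0.3007 = [S]/(Km+[S]).
So Km + [S] = [S]/0.3007 = 0.5487 μM, giving Km = 0.5487 − 0.165 = 0.384 μM.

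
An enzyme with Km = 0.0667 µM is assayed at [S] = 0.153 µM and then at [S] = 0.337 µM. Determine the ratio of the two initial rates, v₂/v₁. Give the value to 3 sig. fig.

1.20

Since Vmax cancels, v₂/v₁ = [S]₂(Km+[S]₁) / [S]₁(Km+[S]₂).
= 0.337×(0.0667+0.153) / (0.153×(0.0667+0.337)) = 0.07404/0.06177 = 1.20.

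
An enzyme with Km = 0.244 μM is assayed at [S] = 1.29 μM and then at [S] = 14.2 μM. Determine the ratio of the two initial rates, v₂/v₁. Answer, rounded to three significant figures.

1.17

The fractional saturations are [S]/(Km+[S]) = 1.29/1.534 = 0.8409 and 14.2/14.44 = 0.9831.
v₂/v₁ is just their ratio: 0.9831/0.8409 = 1.17.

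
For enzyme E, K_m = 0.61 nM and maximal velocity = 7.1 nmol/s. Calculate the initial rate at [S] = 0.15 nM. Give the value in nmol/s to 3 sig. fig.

v = Vmax·[S]/(Km + [S]) = 7.1 × 0.15 / (0.61 + 0.15)
  = 1.065 / 0.7600 = 1.40 nmol/s.

1.40 nmol/s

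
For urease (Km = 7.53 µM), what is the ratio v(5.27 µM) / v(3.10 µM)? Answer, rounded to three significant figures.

1.41

Since Vmax cancels, v₂/v₁ = [S]₂(Km+[S]₁) / [S]₁(Km+[S]₂).
= 5.27×(7.53+3.10) / (3.10×(7.53+5.27)) = 56.02/39.68 = 1.41.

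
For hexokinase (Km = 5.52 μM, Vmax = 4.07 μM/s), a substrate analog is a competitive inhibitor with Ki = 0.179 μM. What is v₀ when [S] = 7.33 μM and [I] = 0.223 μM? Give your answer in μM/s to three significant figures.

α = 1 + [I]/Ki = 1 + 0.223/0.179 = 2.246.
For a competitive inhibitor, Vmax is unchanged and the apparent Km becomes α·Km: Km,app = 12.4 μM, Vmax,app = 4.07 μM/s.
v = Vmax,app·[S]/(Km,app + [S]) = 4.07 × 7.33/(12.4 + 7.33) = 1.51 μM/s.

1.51 μM/s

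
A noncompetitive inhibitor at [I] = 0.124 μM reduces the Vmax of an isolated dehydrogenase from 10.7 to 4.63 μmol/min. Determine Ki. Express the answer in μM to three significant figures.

0.0946 μM

Noncompetitive: Vmax,app = Vmax/α with α = 1 + [I]/Ki.
α = Vmax/Vmax,app = 10.7/4.63 = 2.311.
Ki = [I]/(α − 1) = 0.124/1.311 = 0.0946 μM.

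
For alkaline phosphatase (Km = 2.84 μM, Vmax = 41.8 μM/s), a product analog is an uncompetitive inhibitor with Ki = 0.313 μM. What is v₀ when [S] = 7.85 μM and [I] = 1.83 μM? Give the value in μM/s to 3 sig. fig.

With α = 1 + [I]/Ki = 1 + 1.83/0.313 = 6.847, the uncompetitive rate law is v = (Vmax/α)·[S] / (Km/α + [S]).
v = (41.8/6.847)×7.85 / (2.84/6.847 + 7.85) = 47.93/8.265 = 5.80 μM/s.

5.80 μM/s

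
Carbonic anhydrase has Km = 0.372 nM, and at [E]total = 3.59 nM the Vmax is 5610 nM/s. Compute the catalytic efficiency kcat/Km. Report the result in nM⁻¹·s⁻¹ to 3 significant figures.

4200 nM⁻¹·s⁻¹

kcat = Vmax/[E]total = 5610/3.59 = 1560 s⁻¹.
kcat/Km = 1560/0.372 = 4200 nM⁻¹·s⁻¹.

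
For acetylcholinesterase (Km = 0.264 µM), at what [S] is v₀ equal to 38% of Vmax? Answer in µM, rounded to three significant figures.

0.162 µM

v/Vmax = [S]/(Km+[S]) = 0.38, so [S] = Km·0.38/(1 − 0.38) = 0.264 × 0.6129.
[S] = 0.162 µM.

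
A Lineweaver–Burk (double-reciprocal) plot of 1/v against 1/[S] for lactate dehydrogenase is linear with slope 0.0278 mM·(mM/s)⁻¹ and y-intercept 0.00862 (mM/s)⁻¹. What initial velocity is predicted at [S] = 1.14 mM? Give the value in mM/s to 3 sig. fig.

30.3 mM/s

The y-intercept is 1/Vmax, so Vmax = 1/0.00862 = 116 mM/s.
The slope is Km/Vmax, so Km = 0.0278 × 116 = 3.23 mM.
Then v = 116 × 1.14/(3.23 + 1.14) = 30.3 mM/s.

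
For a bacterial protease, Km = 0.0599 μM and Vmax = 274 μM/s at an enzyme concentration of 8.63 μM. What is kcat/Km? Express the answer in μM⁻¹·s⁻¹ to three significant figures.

kcat = Vmax/[E]total = 274/8.63 = 31.7 s⁻¹.
kcat/Km = 31.7/0.0599 = 530 μM⁻¹·s⁻¹.

530 μM⁻¹·s⁻¹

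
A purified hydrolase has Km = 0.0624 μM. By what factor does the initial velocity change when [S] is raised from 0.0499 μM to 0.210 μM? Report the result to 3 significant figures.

1.73

Since Vmax cancels, v₂/v₁ = [S]₂(Km+[S]₁) / [S]₁(Km+[S]₂).
= 0.210×(0.0624+0.0499) / (0.0499×(0.0624+0.210)) = 0.02358/0.01359 = 1.73.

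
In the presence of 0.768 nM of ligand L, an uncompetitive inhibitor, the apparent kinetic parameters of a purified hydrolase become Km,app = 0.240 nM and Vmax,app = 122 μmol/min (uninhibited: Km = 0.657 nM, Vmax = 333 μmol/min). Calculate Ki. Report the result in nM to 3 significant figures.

0.444 nM

Uncompetitive: Vmax,app = Vmax/α (and Km,app = Km/α) with α = 1 + [I]/Ki.
α = Vmax/Vmax,app = 333/122 = 2.730.
Since α = 1 + [I]/Ki, [I]/Ki = 2.730 − 1 = 1.730 and Ki = 0.768/1.730 = 0.444 nM.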